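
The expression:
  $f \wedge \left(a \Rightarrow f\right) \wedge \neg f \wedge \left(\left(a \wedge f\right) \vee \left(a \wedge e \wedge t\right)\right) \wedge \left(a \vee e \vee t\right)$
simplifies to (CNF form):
$\text{False}$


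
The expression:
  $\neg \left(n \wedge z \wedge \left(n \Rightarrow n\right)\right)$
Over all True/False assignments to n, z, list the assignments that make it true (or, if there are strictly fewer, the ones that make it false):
is false only for:
  n=True, z=True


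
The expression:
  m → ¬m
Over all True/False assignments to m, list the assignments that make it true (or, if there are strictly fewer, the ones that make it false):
is true only for:
  m=False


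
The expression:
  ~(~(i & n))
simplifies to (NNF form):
i & n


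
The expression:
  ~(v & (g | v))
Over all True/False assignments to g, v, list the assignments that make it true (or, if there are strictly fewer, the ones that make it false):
is true only for:
  g=False, v=False;
  g=True, v=False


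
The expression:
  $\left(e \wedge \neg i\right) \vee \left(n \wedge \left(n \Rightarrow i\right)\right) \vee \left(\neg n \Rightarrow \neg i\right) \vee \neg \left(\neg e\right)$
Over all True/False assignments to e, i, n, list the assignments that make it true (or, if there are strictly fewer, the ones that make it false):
is false only for:
  e=False, i=True, n=False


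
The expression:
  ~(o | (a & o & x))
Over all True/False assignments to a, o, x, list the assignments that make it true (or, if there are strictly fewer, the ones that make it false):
is true only for:
  a=False, o=False, x=False;
  a=False, o=False, x=True;
  a=True, o=False, x=False;
  a=True, o=False, x=True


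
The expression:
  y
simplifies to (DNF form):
y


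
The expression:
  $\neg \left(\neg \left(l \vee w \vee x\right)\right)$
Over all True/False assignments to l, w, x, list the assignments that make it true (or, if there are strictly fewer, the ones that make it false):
is false only for:
  l=False, w=False, x=False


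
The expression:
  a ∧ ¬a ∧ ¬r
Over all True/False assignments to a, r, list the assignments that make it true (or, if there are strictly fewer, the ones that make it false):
is never true.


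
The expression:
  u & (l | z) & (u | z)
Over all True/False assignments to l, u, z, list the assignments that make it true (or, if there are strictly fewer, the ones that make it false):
is true only for:
  l=False, u=True, z=True;
  l=True, u=True, z=False;
  l=True, u=True, z=True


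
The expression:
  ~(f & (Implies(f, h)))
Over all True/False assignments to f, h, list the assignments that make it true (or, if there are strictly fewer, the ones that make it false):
is false only for:
  f=True, h=True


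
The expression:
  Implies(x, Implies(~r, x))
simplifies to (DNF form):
True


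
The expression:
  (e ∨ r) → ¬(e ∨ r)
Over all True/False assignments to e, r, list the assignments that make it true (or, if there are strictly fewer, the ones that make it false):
is true only for:
  e=False, r=False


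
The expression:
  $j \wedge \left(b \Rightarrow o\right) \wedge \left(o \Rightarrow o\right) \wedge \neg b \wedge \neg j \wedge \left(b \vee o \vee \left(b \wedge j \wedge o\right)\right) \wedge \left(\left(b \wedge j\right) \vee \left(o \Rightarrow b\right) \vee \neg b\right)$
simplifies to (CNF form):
$\text{False}$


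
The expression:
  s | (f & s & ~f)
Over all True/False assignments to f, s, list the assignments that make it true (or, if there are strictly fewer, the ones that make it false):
is true only for:
  f=False, s=True;
  f=True, s=True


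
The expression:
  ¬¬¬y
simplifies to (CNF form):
¬y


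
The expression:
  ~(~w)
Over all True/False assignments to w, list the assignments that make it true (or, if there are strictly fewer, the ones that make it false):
is true only for:
  w=True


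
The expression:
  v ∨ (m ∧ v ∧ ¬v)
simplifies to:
v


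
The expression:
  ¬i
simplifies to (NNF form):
¬i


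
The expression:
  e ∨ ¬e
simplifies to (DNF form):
True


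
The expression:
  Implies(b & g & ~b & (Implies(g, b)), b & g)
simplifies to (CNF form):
True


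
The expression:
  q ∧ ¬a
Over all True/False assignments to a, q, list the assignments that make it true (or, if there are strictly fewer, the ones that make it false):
is true only for:
  a=False, q=True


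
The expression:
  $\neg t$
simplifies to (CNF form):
$\neg t$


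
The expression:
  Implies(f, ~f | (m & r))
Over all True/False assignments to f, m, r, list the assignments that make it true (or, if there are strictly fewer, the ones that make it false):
is false only for:
  f=True, m=False, r=False;
  f=True, m=False, r=True;
  f=True, m=True, r=False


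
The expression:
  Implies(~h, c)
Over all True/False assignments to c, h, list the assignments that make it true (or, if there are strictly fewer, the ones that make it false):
is false only for:
  c=False, h=False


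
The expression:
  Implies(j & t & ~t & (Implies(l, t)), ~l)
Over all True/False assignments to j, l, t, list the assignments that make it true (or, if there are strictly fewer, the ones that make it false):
is always true.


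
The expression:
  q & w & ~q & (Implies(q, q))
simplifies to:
False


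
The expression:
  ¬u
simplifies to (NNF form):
¬u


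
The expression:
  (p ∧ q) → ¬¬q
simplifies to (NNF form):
True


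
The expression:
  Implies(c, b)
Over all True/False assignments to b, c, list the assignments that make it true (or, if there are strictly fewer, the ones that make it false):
is false only for:
  b=False, c=True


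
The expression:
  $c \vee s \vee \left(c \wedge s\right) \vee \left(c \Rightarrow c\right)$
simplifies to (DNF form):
$\text{True}$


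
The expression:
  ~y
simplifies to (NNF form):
~y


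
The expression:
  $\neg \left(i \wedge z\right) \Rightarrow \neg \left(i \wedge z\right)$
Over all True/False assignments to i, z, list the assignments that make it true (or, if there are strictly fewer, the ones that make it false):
is always true.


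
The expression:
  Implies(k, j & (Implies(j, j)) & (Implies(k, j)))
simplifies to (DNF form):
j | ~k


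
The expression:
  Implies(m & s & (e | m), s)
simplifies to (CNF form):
True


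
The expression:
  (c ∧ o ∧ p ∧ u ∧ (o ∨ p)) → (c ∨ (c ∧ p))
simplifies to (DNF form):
True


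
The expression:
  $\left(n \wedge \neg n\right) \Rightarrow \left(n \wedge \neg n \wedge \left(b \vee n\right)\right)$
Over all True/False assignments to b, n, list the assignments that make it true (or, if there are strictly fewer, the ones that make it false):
is always true.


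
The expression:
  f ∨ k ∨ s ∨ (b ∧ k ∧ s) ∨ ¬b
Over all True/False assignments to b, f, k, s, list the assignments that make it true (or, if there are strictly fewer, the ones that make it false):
is false only for:
  b=True, f=False, k=False, s=False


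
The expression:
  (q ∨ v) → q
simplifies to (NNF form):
q ∨ ¬v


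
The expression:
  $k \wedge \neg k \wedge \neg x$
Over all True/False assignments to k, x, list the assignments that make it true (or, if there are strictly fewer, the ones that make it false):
is never true.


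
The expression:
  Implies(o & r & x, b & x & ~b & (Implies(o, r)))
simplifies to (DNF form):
~o | ~r | ~x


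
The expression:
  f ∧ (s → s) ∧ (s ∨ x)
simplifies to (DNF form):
(f ∧ s) ∨ (f ∧ x)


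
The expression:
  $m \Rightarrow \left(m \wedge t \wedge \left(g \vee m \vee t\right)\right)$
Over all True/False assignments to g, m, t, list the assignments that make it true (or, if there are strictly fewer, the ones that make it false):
is false only for:
  g=False, m=True, t=False;
  g=True, m=True, t=False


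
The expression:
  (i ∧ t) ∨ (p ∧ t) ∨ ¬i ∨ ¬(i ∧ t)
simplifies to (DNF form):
True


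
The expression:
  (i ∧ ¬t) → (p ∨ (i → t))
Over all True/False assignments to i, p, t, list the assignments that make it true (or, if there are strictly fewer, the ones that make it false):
is false only for:
  i=True, p=False, t=False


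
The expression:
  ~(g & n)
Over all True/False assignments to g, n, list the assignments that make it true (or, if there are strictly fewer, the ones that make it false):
is false only for:
  g=True, n=True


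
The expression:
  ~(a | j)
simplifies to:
~a & ~j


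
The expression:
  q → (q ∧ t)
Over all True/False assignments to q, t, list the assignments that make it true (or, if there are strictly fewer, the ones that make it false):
is false only for:
  q=True, t=False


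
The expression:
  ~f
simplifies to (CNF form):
~f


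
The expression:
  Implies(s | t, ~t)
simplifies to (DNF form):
~t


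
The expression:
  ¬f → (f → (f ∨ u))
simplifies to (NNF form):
True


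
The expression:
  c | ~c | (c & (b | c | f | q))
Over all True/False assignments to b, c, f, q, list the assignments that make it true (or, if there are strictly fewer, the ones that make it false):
is always true.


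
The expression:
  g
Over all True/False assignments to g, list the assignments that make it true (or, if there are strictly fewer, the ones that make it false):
is true only for:
  g=True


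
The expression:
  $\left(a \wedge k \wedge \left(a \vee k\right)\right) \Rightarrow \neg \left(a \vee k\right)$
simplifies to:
$\neg a \vee \neg k$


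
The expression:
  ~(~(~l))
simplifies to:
~l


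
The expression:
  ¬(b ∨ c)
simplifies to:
¬b ∧ ¬c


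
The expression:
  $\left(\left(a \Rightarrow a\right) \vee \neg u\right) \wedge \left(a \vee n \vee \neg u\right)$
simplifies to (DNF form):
$a \vee n \vee \neg u$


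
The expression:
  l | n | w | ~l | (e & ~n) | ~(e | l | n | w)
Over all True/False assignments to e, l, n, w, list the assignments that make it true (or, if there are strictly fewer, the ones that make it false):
is always true.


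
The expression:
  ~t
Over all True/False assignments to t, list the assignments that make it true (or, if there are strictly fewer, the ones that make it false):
is true only for:
  t=False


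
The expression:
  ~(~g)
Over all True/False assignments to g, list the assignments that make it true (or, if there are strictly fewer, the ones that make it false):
is true only for:
  g=True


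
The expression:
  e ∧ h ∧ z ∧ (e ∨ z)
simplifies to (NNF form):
e ∧ h ∧ z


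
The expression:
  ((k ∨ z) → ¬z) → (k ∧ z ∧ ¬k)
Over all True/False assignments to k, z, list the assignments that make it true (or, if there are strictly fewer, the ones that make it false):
is true only for:
  k=False, z=True;
  k=True, z=True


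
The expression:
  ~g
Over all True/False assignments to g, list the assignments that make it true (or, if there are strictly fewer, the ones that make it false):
is true only for:
  g=False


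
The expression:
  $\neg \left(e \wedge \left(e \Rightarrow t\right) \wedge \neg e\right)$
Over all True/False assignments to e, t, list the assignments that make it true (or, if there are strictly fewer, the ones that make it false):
is always true.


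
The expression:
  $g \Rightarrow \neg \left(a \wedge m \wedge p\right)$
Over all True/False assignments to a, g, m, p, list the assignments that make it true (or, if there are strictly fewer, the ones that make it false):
is false only for:
  a=True, g=True, m=True, p=True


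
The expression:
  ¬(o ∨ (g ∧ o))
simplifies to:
¬o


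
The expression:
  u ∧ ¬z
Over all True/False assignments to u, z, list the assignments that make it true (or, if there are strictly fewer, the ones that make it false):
is true only for:
  u=True, z=False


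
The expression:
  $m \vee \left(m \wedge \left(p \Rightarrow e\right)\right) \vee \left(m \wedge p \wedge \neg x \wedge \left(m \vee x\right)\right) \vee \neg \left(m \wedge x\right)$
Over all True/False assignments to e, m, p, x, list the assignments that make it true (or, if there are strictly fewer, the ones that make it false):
is always true.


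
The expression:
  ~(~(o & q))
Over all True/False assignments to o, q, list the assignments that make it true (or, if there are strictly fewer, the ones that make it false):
is true only for:
  o=True, q=True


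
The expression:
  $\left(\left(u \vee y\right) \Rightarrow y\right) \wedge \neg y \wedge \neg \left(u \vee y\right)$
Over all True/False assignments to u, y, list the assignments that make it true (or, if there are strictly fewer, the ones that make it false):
is true only for:
  u=False, y=False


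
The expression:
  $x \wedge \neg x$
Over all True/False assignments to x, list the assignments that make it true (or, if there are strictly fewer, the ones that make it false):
is never true.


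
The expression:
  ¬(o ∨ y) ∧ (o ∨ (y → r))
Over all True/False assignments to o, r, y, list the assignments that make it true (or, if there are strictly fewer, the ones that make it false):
is true only for:
  o=False, r=False, y=False;
  o=False, r=True, y=False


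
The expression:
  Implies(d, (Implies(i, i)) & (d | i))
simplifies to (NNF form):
True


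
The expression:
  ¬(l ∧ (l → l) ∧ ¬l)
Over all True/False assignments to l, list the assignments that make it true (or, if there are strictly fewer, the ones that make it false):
is always true.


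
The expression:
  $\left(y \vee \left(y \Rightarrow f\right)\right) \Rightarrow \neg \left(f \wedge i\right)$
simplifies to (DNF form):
$\neg f \vee \neg i$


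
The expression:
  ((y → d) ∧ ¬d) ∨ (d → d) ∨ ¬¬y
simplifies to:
True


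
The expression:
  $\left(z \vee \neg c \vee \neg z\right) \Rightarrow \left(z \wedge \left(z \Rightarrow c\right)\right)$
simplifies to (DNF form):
$c \wedge z$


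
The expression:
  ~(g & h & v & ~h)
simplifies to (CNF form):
True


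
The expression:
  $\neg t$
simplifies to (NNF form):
$\neg t$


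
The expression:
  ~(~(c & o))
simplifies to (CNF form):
c & o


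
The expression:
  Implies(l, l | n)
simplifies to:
True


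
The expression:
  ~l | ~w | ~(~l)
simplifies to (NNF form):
True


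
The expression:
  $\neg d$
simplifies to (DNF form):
$\neg d$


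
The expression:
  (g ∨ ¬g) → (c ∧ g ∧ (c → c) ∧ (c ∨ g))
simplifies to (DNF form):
c ∧ g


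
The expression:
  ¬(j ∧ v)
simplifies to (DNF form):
¬j ∨ ¬v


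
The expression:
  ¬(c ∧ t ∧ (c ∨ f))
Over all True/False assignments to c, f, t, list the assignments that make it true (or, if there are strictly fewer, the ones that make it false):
is false only for:
  c=True, f=False, t=True;
  c=True, f=True, t=True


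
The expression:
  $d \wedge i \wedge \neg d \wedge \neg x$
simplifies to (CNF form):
$\text{False}$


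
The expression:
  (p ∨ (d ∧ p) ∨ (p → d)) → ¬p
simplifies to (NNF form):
¬p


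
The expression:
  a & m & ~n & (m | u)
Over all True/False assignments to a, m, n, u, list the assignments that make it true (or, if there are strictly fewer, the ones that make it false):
is true only for:
  a=True, m=True, n=False, u=False;
  a=True, m=True, n=False, u=True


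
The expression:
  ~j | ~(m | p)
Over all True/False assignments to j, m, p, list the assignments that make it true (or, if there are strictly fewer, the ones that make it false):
is false only for:
  j=True, m=False, p=True;
  j=True, m=True, p=False;
  j=True, m=True, p=True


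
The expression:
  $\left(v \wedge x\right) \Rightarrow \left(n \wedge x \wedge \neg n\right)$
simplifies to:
$\neg v \vee \neg x$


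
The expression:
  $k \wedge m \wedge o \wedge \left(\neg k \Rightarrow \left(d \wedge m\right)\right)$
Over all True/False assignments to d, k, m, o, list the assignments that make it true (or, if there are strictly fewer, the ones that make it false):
is true only for:
  d=False, k=True, m=True, o=True;
  d=True, k=True, m=True, o=True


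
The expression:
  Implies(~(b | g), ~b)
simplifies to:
True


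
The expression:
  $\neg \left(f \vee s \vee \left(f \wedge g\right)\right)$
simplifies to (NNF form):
$\neg f \wedge \neg s$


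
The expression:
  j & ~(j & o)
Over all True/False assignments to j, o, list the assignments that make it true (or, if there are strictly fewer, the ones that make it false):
is true only for:
  j=True, o=False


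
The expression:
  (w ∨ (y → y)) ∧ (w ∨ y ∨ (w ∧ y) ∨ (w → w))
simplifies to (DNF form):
True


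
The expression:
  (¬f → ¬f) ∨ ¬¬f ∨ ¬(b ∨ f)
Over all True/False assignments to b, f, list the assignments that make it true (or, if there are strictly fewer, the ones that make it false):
is always true.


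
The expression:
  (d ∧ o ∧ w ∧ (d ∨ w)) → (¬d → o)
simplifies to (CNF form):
True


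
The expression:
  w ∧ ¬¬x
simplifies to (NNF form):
w ∧ x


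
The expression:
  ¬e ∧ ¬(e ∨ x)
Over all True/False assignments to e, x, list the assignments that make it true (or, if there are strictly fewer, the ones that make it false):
is true only for:
  e=False, x=False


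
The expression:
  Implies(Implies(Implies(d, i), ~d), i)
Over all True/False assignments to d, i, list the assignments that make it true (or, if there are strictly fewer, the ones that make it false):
is true only for:
  d=False, i=True;
  d=True, i=True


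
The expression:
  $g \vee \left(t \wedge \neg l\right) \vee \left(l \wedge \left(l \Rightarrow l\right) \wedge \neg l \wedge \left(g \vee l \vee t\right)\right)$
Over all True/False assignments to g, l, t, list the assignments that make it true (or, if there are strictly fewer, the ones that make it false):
is false only for:
  g=False, l=False, t=False;
  g=False, l=True, t=False;
  g=False, l=True, t=True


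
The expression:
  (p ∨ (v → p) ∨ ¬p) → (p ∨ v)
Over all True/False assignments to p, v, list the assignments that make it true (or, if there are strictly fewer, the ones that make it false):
is false only for:
  p=False, v=False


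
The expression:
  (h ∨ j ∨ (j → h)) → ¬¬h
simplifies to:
h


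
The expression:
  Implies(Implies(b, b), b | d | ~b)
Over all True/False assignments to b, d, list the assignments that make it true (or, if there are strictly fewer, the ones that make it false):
is always true.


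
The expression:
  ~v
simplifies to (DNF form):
~v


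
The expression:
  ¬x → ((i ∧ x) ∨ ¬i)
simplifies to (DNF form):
x ∨ ¬i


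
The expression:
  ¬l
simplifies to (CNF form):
¬l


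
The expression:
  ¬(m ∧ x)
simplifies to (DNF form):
¬m ∨ ¬x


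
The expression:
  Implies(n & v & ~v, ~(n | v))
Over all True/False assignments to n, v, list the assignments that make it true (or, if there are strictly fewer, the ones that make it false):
is always true.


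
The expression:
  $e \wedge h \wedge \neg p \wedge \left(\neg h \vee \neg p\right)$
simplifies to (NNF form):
$e \wedge h \wedge \neg p$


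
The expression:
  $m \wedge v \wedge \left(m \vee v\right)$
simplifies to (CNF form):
$m \wedge v$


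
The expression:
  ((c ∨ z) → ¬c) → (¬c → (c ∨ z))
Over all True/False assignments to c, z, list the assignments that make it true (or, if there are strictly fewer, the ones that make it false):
is false only for:
  c=False, z=False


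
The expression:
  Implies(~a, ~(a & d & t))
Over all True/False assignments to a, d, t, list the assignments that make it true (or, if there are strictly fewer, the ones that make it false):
is always true.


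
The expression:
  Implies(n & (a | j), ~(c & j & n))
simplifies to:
~c | ~j | ~n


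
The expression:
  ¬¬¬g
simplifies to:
¬g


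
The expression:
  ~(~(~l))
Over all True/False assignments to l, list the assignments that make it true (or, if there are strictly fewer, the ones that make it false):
is true only for:
  l=False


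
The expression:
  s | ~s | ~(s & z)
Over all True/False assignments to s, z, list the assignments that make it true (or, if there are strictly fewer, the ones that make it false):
is always true.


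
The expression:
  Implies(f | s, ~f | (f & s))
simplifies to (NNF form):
s | ~f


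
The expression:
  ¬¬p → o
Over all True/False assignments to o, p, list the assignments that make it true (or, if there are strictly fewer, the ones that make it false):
is false only for:
  o=False, p=True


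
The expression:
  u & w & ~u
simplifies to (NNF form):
False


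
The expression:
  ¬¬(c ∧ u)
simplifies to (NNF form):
c ∧ u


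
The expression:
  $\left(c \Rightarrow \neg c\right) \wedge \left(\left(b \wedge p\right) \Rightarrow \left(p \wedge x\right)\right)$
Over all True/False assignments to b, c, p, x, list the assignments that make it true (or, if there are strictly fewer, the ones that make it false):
is true only for:
  b=False, c=False, p=False, x=False;
  b=False, c=False, p=False, x=True;
  b=False, c=False, p=True, x=False;
  b=False, c=False, p=True, x=True;
  b=True, c=False, p=False, x=False;
  b=True, c=False, p=False, x=True;
  b=True, c=False, p=True, x=True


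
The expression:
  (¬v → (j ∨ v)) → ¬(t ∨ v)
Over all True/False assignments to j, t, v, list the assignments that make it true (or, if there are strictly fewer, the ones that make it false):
is true only for:
  j=False, t=False, v=False;
  j=False, t=True, v=False;
  j=True, t=False, v=False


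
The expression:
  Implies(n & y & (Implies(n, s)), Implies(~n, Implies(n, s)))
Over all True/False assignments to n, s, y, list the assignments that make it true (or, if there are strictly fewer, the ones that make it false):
is always true.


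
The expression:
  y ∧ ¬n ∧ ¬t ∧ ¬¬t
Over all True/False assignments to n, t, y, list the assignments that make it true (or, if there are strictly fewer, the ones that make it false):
is never true.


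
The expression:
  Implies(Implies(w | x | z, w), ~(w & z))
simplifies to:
~w | ~z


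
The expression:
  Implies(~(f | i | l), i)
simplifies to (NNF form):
f | i | l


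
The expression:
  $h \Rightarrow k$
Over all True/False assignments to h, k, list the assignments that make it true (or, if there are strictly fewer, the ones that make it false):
is false only for:
  h=True, k=False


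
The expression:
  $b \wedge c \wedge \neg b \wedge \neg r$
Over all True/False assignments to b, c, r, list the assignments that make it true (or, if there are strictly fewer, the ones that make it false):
is never true.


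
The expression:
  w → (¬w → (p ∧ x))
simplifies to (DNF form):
True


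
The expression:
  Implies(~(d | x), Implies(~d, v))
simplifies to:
d | v | x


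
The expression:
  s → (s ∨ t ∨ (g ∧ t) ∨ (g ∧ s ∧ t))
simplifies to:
True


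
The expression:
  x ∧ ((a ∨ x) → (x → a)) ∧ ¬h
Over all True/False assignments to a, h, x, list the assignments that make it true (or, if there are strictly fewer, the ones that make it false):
is true only for:
  a=True, h=False, x=True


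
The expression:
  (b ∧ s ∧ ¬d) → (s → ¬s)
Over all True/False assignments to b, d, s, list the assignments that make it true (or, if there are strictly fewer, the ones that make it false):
is false only for:
  b=True, d=False, s=True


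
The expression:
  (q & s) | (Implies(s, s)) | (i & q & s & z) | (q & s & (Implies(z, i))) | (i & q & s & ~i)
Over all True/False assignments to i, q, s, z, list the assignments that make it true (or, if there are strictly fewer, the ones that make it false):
is always true.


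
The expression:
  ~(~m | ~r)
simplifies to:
m & r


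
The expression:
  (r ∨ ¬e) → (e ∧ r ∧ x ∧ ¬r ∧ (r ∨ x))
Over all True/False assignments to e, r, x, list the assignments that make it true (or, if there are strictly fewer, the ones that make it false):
is true only for:
  e=True, r=False, x=False;
  e=True, r=False, x=True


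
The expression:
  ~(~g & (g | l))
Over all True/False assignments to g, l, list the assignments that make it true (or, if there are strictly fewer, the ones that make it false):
is false only for:
  g=False, l=True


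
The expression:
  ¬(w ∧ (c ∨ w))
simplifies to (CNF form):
¬w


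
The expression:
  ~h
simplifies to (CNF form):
~h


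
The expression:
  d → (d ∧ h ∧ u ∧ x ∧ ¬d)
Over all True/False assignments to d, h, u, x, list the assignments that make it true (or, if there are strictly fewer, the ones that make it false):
is true only for:
  d=False, h=False, u=False, x=False;
  d=False, h=False, u=False, x=True;
  d=False, h=False, u=True, x=False;
  d=False, h=False, u=True, x=True;
  d=False, h=True, u=False, x=False;
  d=False, h=True, u=False, x=True;
  d=False, h=True, u=True, x=False;
  d=False, h=True, u=True, x=True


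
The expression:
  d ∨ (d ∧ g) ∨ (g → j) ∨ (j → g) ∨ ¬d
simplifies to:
True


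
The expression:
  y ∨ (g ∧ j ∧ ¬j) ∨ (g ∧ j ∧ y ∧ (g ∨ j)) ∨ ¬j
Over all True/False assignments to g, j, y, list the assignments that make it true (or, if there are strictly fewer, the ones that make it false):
is false only for:
  g=False, j=True, y=False;
  g=True, j=True, y=False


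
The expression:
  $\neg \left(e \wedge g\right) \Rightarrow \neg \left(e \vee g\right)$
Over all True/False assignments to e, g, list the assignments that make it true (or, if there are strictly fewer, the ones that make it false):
is true only for:
  e=False, g=False;
  e=True, g=True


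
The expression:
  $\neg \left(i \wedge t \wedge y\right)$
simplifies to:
$\neg i \vee \neg t \vee \neg y$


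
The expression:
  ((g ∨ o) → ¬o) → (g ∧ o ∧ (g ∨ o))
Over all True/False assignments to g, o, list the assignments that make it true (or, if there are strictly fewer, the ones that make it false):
is true only for:
  g=False, o=True;
  g=True, o=True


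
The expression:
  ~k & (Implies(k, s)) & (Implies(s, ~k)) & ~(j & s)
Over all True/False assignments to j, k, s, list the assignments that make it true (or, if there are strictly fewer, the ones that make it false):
is true only for:
  j=False, k=False, s=False;
  j=False, k=False, s=True;
  j=True, k=False, s=False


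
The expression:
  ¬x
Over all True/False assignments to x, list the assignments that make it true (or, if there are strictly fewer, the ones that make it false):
is true only for:
  x=False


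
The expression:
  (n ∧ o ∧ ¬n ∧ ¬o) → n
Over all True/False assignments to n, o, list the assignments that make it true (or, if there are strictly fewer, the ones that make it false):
is always true.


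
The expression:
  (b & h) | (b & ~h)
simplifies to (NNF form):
b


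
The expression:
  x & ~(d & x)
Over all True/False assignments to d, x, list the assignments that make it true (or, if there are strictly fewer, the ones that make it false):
is true only for:
  d=False, x=True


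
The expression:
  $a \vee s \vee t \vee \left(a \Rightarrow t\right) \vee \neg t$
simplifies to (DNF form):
$\text{True}$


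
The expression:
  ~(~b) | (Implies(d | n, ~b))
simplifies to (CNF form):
True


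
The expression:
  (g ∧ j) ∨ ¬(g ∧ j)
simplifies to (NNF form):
True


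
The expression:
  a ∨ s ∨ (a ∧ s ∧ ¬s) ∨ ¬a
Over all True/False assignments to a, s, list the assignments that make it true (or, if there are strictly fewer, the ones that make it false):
is always true.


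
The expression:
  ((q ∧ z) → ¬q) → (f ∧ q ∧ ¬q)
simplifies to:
q ∧ z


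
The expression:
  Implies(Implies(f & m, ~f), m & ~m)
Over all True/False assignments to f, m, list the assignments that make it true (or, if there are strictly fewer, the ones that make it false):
is true only for:
  f=True, m=True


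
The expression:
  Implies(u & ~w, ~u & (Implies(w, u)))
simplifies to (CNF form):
w | ~u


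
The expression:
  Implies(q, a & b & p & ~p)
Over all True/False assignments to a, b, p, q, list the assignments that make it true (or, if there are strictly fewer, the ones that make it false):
is true only for:
  a=False, b=False, p=False, q=False;
  a=False, b=False, p=True, q=False;
  a=False, b=True, p=False, q=False;
  a=False, b=True, p=True, q=False;
  a=True, b=False, p=False, q=False;
  a=True, b=False, p=True, q=False;
  a=True, b=True, p=False, q=False;
  a=True, b=True, p=True, q=False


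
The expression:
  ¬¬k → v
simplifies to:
v ∨ ¬k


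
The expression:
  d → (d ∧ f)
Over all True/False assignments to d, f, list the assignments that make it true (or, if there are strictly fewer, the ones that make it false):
is false only for:
  d=True, f=False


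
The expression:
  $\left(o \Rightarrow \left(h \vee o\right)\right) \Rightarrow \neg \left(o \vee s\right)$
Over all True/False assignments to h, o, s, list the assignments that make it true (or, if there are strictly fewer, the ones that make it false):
is true only for:
  h=False, o=False, s=False;
  h=True, o=False, s=False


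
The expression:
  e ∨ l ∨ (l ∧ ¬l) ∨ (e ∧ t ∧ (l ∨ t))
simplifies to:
e ∨ l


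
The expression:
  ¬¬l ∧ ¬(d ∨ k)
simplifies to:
l ∧ ¬d ∧ ¬k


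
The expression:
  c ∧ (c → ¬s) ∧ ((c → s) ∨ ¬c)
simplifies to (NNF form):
False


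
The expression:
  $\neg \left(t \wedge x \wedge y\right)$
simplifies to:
$\neg t \vee \neg x \vee \neg y$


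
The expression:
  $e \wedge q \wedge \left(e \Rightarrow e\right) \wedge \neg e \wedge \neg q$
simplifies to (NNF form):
$\text{False}$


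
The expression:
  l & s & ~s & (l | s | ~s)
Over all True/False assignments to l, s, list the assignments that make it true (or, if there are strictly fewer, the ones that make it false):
is never true.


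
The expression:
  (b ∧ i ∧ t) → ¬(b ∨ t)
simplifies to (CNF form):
¬b ∨ ¬i ∨ ¬t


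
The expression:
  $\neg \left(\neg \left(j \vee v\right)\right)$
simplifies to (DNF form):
$j \vee v$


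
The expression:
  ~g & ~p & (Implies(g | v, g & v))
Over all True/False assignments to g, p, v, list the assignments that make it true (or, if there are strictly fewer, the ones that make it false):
is true only for:
  g=False, p=False, v=False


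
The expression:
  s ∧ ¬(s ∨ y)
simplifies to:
False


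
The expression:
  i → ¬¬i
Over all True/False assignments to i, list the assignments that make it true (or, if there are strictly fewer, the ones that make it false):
is always true.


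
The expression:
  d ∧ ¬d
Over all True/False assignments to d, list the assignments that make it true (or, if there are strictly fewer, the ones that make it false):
is never true.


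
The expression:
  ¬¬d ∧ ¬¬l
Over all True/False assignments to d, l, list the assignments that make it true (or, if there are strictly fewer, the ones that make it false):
is true only for:
  d=True, l=True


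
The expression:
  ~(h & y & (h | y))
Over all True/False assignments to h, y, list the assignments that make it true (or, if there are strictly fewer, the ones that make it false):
is false only for:
  h=True, y=True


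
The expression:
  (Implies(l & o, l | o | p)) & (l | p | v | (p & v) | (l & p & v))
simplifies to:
l | p | v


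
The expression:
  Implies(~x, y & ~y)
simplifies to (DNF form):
x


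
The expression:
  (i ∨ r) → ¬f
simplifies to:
(¬i ∧ ¬r) ∨ ¬f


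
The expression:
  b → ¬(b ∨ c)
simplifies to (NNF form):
¬b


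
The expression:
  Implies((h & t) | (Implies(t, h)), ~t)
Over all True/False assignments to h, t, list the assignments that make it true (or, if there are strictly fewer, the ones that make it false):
is false only for:
  h=True, t=True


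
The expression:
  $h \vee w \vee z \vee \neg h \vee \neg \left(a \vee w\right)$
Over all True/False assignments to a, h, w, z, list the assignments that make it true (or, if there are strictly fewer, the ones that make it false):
is always true.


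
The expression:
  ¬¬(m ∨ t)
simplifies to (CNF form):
m ∨ t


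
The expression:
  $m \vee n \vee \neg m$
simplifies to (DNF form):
$\text{True}$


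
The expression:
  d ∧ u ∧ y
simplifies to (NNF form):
d ∧ u ∧ y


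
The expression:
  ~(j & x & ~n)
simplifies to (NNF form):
n | ~j | ~x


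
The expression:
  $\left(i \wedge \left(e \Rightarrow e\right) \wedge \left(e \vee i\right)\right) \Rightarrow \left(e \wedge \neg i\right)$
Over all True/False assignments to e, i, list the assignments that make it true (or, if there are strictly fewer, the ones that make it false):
is true only for:
  e=False, i=False;
  e=True, i=False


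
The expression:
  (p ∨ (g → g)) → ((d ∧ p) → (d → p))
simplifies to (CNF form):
True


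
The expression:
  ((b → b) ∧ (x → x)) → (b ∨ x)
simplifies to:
b ∨ x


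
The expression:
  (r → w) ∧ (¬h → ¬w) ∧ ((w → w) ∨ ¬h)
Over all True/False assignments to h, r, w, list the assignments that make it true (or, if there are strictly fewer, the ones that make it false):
is true only for:
  h=False, r=False, w=False;
  h=True, r=False, w=False;
  h=True, r=False, w=True;
  h=True, r=True, w=True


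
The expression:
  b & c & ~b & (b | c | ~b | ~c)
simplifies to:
False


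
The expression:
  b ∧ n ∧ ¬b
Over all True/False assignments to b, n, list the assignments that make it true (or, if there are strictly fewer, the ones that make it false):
is never true.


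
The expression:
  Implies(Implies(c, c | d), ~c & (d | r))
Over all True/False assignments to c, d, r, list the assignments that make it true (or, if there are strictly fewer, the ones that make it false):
is true only for:
  c=False, d=False, r=True;
  c=False, d=True, r=False;
  c=False, d=True, r=True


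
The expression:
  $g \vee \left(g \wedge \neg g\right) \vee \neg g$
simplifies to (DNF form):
$\text{True}$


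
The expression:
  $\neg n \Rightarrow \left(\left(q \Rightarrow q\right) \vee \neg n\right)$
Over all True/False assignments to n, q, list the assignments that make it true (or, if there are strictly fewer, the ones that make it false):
is always true.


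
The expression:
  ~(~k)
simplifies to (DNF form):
k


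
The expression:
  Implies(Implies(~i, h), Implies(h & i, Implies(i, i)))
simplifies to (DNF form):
True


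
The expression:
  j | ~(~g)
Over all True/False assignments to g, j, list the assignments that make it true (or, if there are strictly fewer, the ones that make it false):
is false only for:
  g=False, j=False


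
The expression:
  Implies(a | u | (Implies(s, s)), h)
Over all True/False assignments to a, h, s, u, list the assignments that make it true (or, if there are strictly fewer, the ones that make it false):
is true only for:
  a=False, h=True, s=False, u=False;
  a=False, h=True, s=False, u=True;
  a=False, h=True, s=True, u=False;
  a=False, h=True, s=True, u=True;
  a=True, h=True, s=False, u=False;
  a=True, h=True, s=False, u=True;
  a=True, h=True, s=True, u=False;
  a=True, h=True, s=True, u=True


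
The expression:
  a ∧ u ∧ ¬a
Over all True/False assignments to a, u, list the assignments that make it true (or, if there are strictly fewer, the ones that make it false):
is never true.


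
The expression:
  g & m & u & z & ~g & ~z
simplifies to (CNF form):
False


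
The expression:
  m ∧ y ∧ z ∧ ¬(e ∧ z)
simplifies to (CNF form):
m ∧ y ∧ z ∧ ¬e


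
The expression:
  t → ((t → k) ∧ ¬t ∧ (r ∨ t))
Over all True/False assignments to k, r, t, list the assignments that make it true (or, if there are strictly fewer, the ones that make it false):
is true only for:
  k=False, r=False, t=False;
  k=False, r=True, t=False;
  k=True, r=False, t=False;
  k=True, r=True, t=False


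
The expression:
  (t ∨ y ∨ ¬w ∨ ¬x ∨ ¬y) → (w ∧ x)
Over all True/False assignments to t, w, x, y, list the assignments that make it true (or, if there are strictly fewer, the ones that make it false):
is true only for:
  t=False, w=True, x=True, y=False;
  t=False, w=True, x=True, y=True;
  t=True, w=True, x=True, y=False;
  t=True, w=True, x=True, y=True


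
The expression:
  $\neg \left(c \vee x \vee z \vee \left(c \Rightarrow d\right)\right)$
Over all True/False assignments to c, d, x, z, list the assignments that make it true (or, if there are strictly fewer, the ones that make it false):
is never true.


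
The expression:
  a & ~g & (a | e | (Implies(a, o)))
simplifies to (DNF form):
a & ~g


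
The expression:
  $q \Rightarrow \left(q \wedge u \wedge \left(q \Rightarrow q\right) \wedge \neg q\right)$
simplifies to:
$\neg q$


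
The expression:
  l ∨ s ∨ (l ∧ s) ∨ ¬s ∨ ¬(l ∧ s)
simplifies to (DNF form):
True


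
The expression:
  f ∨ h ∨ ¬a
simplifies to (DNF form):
f ∨ h ∨ ¬a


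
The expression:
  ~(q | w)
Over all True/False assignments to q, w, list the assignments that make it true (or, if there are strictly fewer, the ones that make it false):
is true only for:
  q=False, w=False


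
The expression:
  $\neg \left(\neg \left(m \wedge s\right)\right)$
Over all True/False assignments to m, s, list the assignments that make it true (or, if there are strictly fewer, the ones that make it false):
is true only for:
  m=True, s=True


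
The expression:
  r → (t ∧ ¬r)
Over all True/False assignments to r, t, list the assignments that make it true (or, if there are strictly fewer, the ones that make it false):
is true only for:
  r=False, t=False;
  r=False, t=True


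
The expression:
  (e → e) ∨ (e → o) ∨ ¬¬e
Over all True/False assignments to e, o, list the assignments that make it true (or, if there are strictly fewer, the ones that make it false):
is always true.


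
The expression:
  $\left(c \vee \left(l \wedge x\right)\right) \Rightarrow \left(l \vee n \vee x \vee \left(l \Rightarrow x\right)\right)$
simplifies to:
$\text{True}$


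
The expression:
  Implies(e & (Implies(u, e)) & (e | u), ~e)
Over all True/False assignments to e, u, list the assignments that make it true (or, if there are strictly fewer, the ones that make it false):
is true only for:
  e=False, u=False;
  e=False, u=True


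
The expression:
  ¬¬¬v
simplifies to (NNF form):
¬v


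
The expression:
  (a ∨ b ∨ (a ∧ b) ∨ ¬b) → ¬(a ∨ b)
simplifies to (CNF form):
¬a ∧ ¬b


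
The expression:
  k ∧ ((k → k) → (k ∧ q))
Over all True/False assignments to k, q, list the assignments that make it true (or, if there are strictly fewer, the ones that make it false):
is true only for:
  k=True, q=True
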